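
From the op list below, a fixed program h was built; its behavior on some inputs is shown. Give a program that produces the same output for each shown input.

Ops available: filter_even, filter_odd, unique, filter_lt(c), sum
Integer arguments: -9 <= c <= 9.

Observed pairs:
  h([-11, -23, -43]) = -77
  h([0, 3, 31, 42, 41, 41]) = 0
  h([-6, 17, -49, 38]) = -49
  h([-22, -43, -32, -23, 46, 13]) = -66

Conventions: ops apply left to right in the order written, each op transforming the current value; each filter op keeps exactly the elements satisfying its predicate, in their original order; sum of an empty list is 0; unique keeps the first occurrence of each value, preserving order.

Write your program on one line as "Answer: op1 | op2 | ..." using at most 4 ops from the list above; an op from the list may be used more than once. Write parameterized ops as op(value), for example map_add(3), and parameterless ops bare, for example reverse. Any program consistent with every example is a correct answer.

unique | filter_lt(-3) | filter_odd | sum

Check, running the answer program on each example:
  [-11, -23, -43] -> [-11, -23, -43] -> [-11, -23, -43] -> [-11, -23, -43] -> -77
  [0, 3, 31, 42, 41, 41] -> [0, 3, 31, 42, 41] -> [] -> [] -> 0
  [-6, 17, -49, 38] -> [-6, 17, -49, 38] -> [-6, -49] -> [-49] -> -49
  [-22, -43, -32, -23, 46, 13] -> [-22, -43, -32, -23, 46, 13] -> [-22, -43, -32, -23] -> [-43, -23] -> -66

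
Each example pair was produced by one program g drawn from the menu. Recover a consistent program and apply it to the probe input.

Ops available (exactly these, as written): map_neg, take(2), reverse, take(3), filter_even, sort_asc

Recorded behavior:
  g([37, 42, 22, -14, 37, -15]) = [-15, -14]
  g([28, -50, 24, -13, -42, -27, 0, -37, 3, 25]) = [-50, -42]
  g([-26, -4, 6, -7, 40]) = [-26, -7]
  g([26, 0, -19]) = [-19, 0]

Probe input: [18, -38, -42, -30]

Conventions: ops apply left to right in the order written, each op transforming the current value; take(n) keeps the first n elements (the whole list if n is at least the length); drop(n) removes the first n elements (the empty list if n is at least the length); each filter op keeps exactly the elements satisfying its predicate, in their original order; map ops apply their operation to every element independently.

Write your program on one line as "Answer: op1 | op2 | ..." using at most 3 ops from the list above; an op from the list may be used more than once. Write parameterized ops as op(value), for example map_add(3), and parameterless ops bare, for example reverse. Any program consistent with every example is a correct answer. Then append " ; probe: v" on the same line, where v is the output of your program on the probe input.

sort_asc | take(2) ; probe: [-42, -38]

Check, running the answer program on each example:
  [37, 42, 22, -14, 37, -15] -> [-15, -14, 22, 37, 37, 42] -> [-15, -14]
  [28, -50, 24, -13, -42, -27, 0, -37, 3, 25] -> [-50, -42, -37, -27, -13, 0, 3, 24, 25, 28] -> [-50, -42]
  [-26, -4, 6, -7, 40] -> [-26, -7, -4, 6, 40] -> [-26, -7]
  [26, 0, -19] -> [-19, 0, 26] -> [-19, 0]
  probe: [18, -38, -42, -30] -> [-42, -38, -30, 18] -> [-42, -38]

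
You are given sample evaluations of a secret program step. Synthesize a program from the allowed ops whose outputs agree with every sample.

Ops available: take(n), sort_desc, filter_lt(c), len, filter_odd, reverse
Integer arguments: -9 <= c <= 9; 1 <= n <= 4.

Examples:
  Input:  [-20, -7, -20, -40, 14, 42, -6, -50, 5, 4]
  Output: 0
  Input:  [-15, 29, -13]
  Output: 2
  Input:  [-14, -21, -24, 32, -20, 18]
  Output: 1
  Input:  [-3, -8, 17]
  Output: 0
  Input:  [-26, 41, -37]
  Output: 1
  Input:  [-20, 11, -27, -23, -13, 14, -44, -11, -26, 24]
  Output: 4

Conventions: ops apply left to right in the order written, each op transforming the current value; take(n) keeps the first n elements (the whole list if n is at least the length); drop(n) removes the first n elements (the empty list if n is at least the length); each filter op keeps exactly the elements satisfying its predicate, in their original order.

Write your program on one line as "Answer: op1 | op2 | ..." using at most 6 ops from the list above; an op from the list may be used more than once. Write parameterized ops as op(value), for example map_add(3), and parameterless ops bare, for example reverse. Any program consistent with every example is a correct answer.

filter_lt(-6) | sort_desc | filter_odd | filter_lt(-7) | len

Check, running the answer program on each example:
  [-20, -7, -20, -40, 14, 42, -6, -50, 5, 4] -> [-20, -7, -20, -40, -50] -> [-7, -20, -20, -40, -50] -> [-7] -> [] -> 0
  [-15, 29, -13] -> [-15, -13] -> [-13, -15] -> [-13, -15] -> [-13, -15] -> 2
  [-14, -21, -24, 32, -20, 18] -> [-14, -21, -24, -20] -> [-14, -20, -21, -24] -> [-21] -> [-21] -> 1
  [-3, -8, 17] -> [-8] -> [-8] -> [] -> [] -> 0
  [-26, 41, -37] -> [-26, -37] -> [-26, -37] -> [-37] -> [-37] -> 1
  [-20, 11, -27, -23, -13, 14, -44, -11, -26, 24] -> [-20, -27, -23, -13, -44, -11, -26] -> [-11, -13, -20, -23, -26, -27, -44] -> [-11, -13, -23, -27] -> [-11, -13, -23, -27] -> 4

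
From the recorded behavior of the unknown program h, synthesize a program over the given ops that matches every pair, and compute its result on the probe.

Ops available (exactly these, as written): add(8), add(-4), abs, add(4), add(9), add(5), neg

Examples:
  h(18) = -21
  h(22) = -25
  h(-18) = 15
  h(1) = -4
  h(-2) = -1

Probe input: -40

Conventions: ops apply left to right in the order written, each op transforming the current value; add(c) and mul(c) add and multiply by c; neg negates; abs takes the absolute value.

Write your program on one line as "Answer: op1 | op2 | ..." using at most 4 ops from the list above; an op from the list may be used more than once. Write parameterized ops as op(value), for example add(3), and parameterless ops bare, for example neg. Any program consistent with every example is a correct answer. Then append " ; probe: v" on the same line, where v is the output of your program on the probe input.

add(8) | neg | add(5) ; probe: 37

Check, running the answer program on each example:
  18 -> 26 -> -26 -> -21
  22 -> 30 -> -30 -> -25
  -18 -> -10 -> 10 -> 15
  1 -> 9 -> -9 -> -4
  -2 -> 6 -> -6 -> -1
  probe: -40 -> -32 -> 32 -> 37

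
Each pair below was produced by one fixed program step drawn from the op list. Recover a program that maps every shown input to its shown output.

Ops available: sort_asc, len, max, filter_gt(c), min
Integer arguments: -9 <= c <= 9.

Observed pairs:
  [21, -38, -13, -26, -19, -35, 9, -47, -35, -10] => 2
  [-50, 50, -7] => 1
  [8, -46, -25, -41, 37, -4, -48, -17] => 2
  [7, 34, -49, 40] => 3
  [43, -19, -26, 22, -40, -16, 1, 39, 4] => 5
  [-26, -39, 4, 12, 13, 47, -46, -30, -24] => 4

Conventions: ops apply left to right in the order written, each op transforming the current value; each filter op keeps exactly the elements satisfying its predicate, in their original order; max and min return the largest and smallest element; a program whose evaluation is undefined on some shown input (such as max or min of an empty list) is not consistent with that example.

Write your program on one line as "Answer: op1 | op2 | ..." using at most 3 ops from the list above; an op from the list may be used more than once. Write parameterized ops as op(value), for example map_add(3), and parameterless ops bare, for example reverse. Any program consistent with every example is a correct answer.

filter_gt(0) | len

Check, running the answer program on each example:
  [21, -38, -13, -26, -19, -35, 9, -47, -35, -10] -> [21, 9] -> 2
  [-50, 50, -7] -> [50] -> 1
  [8, -46, -25, -41, 37, -4, -48, -17] -> [8, 37] -> 2
  [7, 34, -49, 40] -> [7, 34, 40] -> 3
  [43, -19, -26, 22, -40, -16, 1, 39, 4] -> [43, 22, 1, 39, 4] -> 5
  [-26, -39, 4, 12, 13, 47, -46, -30, -24] -> [4, 12, 13, 47] -> 4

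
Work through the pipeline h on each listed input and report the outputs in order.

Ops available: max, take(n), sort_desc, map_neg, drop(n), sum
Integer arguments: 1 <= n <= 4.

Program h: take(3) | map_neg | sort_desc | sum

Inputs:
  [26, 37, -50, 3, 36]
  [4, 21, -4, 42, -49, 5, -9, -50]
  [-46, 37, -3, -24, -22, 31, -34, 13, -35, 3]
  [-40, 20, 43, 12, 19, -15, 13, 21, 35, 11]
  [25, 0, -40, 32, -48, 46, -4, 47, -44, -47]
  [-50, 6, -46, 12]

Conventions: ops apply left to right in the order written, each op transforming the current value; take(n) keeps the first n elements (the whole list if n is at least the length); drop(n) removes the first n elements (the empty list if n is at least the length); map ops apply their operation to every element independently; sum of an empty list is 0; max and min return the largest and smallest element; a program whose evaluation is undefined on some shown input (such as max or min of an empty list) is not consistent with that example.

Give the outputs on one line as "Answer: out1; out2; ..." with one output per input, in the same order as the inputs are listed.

Execution, op by op:
  [26, 37, -50, 3, 36] -> [26, 37, -50] -> [-26, -37, 50] -> [50, -26, -37] -> -13
  [4, 21, -4, 42, -49, 5, -9, -50] -> [4, 21, -4] -> [-4, -21, 4] -> [4, -4, -21] -> -21
  [-46, 37, -3, -24, -22, 31, -34, 13, -35, 3] -> [-46, 37, -3] -> [46, -37, 3] -> [46, 3, -37] -> 12
  [-40, 20, 43, 12, 19, -15, 13, 21, 35, 11] -> [-40, 20, 43] -> [40, -20, -43] -> [40, -20, -43] -> -23
  [25, 0, -40, 32, -48, 46, -4, 47, -44, -47] -> [25, 0, -40] -> [-25, 0, 40] -> [40, 0, -25] -> 15
  [-50, 6, -46, 12] -> [-50, 6, -46] -> [50, -6, 46] -> [50, 46, -6] -> 90

-13; -21; 12; -23; 15; 90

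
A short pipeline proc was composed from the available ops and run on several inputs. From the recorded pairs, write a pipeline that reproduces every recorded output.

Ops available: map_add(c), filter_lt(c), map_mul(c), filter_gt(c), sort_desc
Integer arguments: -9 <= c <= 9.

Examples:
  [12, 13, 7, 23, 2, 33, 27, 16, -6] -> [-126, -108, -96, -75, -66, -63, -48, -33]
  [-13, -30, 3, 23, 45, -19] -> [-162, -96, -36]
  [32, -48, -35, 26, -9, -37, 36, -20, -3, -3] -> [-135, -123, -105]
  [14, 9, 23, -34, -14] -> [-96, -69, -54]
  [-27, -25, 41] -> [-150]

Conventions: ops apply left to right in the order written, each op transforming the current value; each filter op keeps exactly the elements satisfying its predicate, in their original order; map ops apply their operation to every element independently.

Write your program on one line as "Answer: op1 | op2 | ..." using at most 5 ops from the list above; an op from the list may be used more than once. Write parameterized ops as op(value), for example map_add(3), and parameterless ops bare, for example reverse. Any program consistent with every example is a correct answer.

sort_desc | filter_gt(1) | map_add(9) | map_mul(-3)

Check, running the answer program on each example:
  [12, 13, 7, 23, 2, 33, 27, 16, -6] -> [33, 27, 23, 16, 13, 12, 7, 2, -6] -> [33, 27, 23, 16, 13, 12, 7, 2] -> [42, 36, 32, 25, 22, 21, 16, 11] -> [-126, -108, -96, -75, -66, -63, -48, -33]
  [-13, -30, 3, 23, 45, -19] -> [45, 23, 3, -13, -19, -30] -> [45, 23, 3] -> [54, 32, 12] -> [-162, -96, -36]
  [32, -48, -35, 26, -9, -37, 36, -20, -3, -3] -> [36, 32, 26, -3, -3, -9, -20, -35, -37, -48] -> [36, 32, 26] -> [45, 41, 35] -> [-135, -123, -105]
  [14, 9, 23, -34, -14] -> [23, 14, 9, -14, -34] -> [23, 14, 9] -> [32, 23, 18] -> [-96, -69, -54]
  [-27, -25, 41] -> [41, -25, -27] -> [41] -> [50] -> [-150]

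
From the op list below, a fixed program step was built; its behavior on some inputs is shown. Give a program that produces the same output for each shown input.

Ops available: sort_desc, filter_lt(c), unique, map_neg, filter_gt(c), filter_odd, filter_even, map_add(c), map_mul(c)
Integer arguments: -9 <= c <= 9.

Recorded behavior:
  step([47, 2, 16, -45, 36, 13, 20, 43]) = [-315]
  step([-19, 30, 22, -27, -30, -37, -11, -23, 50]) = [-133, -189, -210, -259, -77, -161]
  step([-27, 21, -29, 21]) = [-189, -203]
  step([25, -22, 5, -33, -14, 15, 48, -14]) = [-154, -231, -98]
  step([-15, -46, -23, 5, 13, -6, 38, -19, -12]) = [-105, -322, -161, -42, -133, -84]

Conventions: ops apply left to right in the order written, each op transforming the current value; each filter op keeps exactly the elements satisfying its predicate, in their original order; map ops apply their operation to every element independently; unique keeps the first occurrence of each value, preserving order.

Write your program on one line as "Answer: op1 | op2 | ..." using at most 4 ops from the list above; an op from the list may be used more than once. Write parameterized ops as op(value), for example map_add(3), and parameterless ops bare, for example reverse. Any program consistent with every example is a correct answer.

unique | map_neg | map_mul(-7) | filter_lt(0)

Check, running the answer program on each example:
  [47, 2, 16, -45, 36, 13, 20, 43] -> [47, 2, 16, -45, 36, 13, 20, 43] -> [-47, -2, -16, 45, -36, -13, -20, -43] -> [329, 14, 112, -315, 252, 91, 140, 301] -> [-315]
  [-19, 30, 22, -27, -30, -37, -11, -23, 50] -> [-19, 30, 22, -27, -30, -37, -11, -23, 50] -> [19, -30, -22, 27, 30, 37, 11, 23, -50] -> [-133, 210, 154, -189, -210, -259, -77, -161, 350] -> [-133, -189, -210, -259, -77, -161]
  [-27, 21, -29, 21] -> [-27, 21, -29] -> [27, -21, 29] -> [-189, 147, -203] -> [-189, -203]
  [25, -22, 5, -33, -14, 15, 48, -14] -> [25, -22, 5, -33, -14, 15, 48] -> [-25, 22, -5, 33, 14, -15, -48] -> [175, -154, 35, -231, -98, 105, 336] -> [-154, -231, -98]
  [-15, -46, -23, 5, 13, -6, 38, -19, -12] -> [-15, -46, -23, 5, 13, -6, 38, -19, -12] -> [15, 46, 23, -5, -13, 6, -38, 19, 12] -> [-105, -322, -161, 35, 91, -42, 266, -133, -84] -> [-105, -322, -161, -42, -133, -84]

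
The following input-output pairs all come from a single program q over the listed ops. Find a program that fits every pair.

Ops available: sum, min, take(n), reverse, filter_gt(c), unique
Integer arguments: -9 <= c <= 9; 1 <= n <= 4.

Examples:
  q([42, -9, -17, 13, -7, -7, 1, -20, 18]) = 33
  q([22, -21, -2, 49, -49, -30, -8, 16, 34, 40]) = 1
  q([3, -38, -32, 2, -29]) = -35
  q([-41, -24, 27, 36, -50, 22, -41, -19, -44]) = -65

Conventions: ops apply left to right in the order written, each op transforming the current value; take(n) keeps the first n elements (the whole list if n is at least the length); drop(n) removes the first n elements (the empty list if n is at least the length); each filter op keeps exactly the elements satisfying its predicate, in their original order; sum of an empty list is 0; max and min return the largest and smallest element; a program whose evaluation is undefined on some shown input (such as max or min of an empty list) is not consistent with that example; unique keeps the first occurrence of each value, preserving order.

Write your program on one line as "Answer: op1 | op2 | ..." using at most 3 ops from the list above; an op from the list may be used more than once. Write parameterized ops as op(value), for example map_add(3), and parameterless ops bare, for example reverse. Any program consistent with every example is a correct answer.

take(2) | sum

Check, running the answer program on each example:
  [42, -9, -17, 13, -7, -7, 1, -20, 18] -> [42, -9] -> 33
  [22, -21, -2, 49, -49, -30, -8, 16, 34, 40] -> [22, -21] -> 1
  [3, -38, -32, 2, -29] -> [3, -38] -> -35
  [-41, -24, 27, 36, -50, 22, -41, -19, -44] -> [-41, -24] -> -65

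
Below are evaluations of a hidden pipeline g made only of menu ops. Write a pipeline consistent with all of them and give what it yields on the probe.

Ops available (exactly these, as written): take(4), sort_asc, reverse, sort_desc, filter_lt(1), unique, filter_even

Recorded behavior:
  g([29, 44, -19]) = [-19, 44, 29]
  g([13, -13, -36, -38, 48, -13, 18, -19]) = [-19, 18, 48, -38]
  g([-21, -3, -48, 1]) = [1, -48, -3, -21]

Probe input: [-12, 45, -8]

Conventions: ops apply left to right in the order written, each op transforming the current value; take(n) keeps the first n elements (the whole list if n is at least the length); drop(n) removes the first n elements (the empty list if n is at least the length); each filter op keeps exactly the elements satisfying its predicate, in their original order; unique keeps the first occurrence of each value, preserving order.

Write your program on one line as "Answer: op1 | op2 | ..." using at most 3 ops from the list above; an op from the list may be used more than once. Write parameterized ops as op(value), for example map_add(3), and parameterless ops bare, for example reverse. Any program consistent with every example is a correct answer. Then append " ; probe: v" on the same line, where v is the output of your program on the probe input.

unique | reverse | take(4) ; probe: [-8, 45, -12]

Check, running the answer program on each example:
  [29, 44, -19] -> [29, 44, -19] -> [-19, 44, 29] -> [-19, 44, 29]
  [13, -13, -36, -38, 48, -13, 18, -19] -> [13, -13, -36, -38, 48, 18, -19] -> [-19, 18, 48, -38, -36, -13, 13] -> [-19, 18, 48, -38]
  [-21, -3, -48, 1] -> [-21, -3, -48, 1] -> [1, -48, -3, -21] -> [1, -48, -3, -21]
  probe: [-12, 45, -8] -> [-12, 45, -8] -> [-8, 45, -12] -> [-8, 45, -12]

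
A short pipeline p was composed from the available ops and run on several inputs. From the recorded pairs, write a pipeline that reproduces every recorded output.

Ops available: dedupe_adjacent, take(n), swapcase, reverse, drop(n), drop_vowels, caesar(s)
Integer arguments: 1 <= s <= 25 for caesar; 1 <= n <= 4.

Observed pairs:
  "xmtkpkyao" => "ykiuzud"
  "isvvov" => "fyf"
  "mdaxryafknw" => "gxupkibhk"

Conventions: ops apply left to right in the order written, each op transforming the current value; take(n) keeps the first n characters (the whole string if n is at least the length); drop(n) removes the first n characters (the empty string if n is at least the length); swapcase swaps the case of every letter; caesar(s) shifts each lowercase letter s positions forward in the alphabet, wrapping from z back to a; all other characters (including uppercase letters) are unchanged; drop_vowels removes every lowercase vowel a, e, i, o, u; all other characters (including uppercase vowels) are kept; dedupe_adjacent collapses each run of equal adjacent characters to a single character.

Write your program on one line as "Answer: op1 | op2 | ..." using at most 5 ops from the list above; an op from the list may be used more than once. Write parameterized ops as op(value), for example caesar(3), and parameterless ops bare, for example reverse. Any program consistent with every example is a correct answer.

caesar(11) | caesar(25) | dedupe_adjacent | drop(2) | reverse

Check, running the answer program on each example:
  "xmtkpkyao" -> "ixevavjlz" -> "hwduzuiky" -> "hwduzuiky" -> "duzuiky" -> "ykiuzud"
  "isvvov" -> "tdggzg" -> "scffyf" -> "scfyf" -> "fyf" -> "fyf"
  "mdaxryafknw" -> "xolicjlqvyh" -> "wnkhbikpuxg" -> "wnkhbikpuxg" -> "khbikpuxg" -> "gxupkibhk"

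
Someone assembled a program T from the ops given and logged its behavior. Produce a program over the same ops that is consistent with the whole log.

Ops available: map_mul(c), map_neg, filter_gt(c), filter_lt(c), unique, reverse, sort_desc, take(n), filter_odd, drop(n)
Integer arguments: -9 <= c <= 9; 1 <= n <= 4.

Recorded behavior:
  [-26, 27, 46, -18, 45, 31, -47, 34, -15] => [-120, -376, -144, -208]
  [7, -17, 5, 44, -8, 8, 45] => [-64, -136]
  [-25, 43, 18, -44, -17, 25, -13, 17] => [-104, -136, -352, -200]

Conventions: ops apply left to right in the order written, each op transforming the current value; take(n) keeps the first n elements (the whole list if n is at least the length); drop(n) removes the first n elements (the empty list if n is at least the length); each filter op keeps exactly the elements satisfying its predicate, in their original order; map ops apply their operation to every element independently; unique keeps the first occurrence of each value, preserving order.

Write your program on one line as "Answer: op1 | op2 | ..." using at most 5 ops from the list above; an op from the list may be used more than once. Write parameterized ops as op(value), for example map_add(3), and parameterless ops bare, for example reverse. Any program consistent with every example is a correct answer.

filter_lt(-2) | reverse | map_mul(-8) | map_neg

Check, running the answer program on each example:
  [-26, 27, 46, -18, 45, 31, -47, 34, -15] -> [-26, -18, -47, -15] -> [-15, -47, -18, -26] -> [120, 376, 144, 208] -> [-120, -376, -144, -208]
  [7, -17, 5, 44, -8, 8, 45] -> [-17, -8] -> [-8, -17] -> [64, 136] -> [-64, -136]
  [-25, 43, 18, -44, -17, 25, -13, 17] -> [-25, -44, -17, -13] -> [-13, -17, -44, -25] -> [104, 136, 352, 200] -> [-104, -136, -352, -200]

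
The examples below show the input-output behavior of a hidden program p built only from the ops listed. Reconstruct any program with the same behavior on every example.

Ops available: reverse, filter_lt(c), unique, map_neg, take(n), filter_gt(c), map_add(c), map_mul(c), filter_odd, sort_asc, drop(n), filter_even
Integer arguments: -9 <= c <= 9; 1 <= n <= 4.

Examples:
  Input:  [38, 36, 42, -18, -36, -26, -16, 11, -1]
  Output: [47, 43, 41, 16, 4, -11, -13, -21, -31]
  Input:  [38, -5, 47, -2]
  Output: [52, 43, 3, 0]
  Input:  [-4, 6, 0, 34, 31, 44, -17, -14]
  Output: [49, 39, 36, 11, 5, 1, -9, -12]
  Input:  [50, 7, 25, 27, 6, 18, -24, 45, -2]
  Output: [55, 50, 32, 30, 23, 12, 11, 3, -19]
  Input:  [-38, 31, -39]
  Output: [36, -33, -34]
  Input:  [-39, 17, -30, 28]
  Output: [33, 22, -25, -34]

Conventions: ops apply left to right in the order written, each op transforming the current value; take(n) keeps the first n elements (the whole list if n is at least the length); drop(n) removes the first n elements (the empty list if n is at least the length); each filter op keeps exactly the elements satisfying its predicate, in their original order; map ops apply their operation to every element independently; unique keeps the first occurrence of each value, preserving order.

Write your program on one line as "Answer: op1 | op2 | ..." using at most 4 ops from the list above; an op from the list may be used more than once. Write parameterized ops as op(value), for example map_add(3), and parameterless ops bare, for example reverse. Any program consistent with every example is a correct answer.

sort_asc | map_add(5) | reverse

Check, running the answer program on each example:
  [38, 36, 42, -18, -36, -26, -16, 11, -1] -> [-36, -26, -18, -16, -1, 11, 36, 38, 42] -> [-31, -21, -13, -11, 4, 16, 41, 43, 47] -> [47, 43, 41, 16, 4, -11, -13, -21, -31]
  [38, -5, 47, -2] -> [-5, -2, 38, 47] -> [0, 3, 43, 52] -> [52, 43, 3, 0]
  [-4, 6, 0, 34, 31, 44, -17, -14] -> [-17, -14, -4, 0, 6, 31, 34, 44] -> [-12, -9, 1, 5, 11, 36, 39, 49] -> [49, 39, 36, 11, 5, 1, -9, -12]
  [50, 7, 25, 27, 6, 18, -24, 45, -2] -> [-24, -2, 6, 7, 18, 25, 27, 45, 50] -> [-19, 3, 11, 12, 23, 30, 32, 50, 55] -> [55, 50, 32, 30, 23, 12, 11, 3, -19]
  [-38, 31, -39] -> [-39, -38, 31] -> [-34, -33, 36] -> [36, -33, -34]
  [-39, 17, -30, 28] -> [-39, -30, 17, 28] -> [-34, -25, 22, 33] -> [33, 22, -25, -34]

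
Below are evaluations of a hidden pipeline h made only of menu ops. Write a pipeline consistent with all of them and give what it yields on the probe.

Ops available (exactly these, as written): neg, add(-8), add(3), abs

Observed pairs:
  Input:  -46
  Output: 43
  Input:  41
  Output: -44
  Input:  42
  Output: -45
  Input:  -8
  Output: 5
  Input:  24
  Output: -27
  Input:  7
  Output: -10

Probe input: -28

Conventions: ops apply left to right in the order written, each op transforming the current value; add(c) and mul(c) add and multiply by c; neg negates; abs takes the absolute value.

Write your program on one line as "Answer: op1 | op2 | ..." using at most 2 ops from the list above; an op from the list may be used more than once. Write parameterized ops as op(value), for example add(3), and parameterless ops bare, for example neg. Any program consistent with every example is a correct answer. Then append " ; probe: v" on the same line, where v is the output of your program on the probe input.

add(3) | neg ; probe: 25

Check, running the answer program on each example:
  -46 -> -43 -> 43
  41 -> 44 -> -44
  42 -> 45 -> -45
  -8 -> -5 -> 5
  24 -> 27 -> -27
  7 -> 10 -> -10
  probe: -28 -> -25 -> 25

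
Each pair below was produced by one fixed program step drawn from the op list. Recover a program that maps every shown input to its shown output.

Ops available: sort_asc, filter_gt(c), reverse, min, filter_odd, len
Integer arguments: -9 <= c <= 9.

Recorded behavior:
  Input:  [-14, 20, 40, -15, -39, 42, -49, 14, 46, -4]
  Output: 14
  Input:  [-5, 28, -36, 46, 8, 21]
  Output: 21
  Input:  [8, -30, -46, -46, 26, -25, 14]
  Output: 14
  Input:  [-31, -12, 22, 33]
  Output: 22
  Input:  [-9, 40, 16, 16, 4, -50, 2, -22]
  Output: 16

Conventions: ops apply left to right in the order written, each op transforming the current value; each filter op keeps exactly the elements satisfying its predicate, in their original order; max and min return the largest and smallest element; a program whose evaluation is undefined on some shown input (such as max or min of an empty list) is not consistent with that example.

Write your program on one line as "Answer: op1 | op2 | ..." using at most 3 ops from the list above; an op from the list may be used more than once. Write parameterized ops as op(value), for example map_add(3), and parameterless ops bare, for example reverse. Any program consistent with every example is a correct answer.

filter_gt(-6) | filter_gt(9) | min

Check, running the answer program on each example:
  [-14, 20, 40, -15, -39, 42, -49, 14, 46, -4] -> [20, 40, 42, 14, 46, -4] -> [20, 40, 42, 14, 46] -> 14
  [-5, 28, -36, 46, 8, 21] -> [-5, 28, 46, 8, 21] -> [28, 46, 21] -> 21
  [8, -30, -46, -46, 26, -25, 14] -> [8, 26, 14] -> [26, 14] -> 14
  [-31, -12, 22, 33] -> [22, 33] -> [22, 33] -> 22
  [-9, 40, 16, 16, 4, -50, 2, -22] -> [40, 16, 16, 4, 2] -> [40, 16, 16] -> 16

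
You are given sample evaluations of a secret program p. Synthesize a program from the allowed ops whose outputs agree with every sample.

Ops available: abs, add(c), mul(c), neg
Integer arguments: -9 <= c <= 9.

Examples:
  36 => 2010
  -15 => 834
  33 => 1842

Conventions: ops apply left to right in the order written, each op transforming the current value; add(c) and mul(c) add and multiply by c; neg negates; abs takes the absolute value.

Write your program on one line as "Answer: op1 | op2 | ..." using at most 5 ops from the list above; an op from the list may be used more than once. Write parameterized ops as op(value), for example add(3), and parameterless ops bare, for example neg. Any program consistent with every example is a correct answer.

mul(-7) | mul(-8) | abs | add(-6)

Check, running the answer program on each example:
  36 -> -252 -> 2016 -> 2016 -> 2010
  -15 -> 105 -> -840 -> 840 -> 834
  33 -> -231 -> 1848 -> 1848 -> 1842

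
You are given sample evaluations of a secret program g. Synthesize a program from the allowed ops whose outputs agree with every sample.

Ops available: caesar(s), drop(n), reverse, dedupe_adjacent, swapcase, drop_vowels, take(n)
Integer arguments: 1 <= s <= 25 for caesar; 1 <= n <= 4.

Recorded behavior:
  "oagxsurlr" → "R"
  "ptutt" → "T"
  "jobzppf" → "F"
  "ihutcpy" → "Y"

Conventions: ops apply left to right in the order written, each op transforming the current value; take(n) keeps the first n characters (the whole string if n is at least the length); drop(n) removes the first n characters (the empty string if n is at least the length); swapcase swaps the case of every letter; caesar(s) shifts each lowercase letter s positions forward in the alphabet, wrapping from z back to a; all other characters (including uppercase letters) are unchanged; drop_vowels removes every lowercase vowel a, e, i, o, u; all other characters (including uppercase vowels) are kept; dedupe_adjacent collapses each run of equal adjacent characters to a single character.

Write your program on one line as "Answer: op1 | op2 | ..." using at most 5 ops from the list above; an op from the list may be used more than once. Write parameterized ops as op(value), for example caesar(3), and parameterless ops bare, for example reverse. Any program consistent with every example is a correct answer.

drop(2) | swapcase | reverse | take(1)

Check, running the answer program on each example:
  "oagxsurlr" -> "gxsurlr" -> "GXSURLR" -> "RLRUSXG" -> "R"
  "ptutt" -> "utt" -> "UTT" -> "TTU" -> "T"
  "jobzppf" -> "bzppf" -> "BZPPF" -> "FPPZB" -> "F"
  "ihutcpy" -> "utcpy" -> "UTCPY" -> "YPCTU" -> "Y"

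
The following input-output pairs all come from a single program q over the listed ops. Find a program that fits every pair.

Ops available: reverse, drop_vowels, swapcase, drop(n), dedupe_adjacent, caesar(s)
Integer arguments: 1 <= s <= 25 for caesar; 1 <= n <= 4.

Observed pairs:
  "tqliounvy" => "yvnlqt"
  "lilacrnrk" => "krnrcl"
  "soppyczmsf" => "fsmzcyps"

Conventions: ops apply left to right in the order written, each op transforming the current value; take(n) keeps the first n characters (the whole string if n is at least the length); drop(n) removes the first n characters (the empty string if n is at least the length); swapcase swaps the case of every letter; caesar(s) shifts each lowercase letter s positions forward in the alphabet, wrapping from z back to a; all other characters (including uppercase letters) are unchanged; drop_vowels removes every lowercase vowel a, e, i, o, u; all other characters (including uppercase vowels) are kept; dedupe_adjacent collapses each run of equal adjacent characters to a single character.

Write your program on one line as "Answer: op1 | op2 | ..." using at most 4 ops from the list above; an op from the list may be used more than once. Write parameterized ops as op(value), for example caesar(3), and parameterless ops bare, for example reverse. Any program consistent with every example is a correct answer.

dedupe_adjacent | drop_vowels | dedupe_adjacent | reverse

Check, running the answer program on each example:
  "tqliounvy" -> "tqliounvy" -> "tqlnvy" -> "tqlnvy" -> "yvnlqt"
  "lilacrnrk" -> "lilacrnrk" -> "llcrnrk" -> "lcrnrk" -> "krnrcl"
  "soppyczmsf" -> "sopyczmsf" -> "spyczmsf" -> "spyczmsf" -> "fsmzcyps"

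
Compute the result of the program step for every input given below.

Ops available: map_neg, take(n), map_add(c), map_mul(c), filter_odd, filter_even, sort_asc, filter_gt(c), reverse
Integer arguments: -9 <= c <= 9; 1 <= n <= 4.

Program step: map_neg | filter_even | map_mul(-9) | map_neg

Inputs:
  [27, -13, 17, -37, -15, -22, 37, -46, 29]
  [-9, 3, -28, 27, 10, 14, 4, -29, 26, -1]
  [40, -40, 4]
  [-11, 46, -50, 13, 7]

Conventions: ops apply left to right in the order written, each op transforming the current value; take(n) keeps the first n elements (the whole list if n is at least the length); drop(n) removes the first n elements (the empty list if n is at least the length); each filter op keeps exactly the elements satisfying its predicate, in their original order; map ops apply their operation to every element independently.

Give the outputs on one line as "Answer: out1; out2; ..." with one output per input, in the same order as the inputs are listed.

[198, 414]; [252, -90, -126, -36, -234]; [-360, 360, -36]; [-414, 450]

Execution, op by op:
  [27, -13, 17, -37, -15, -22, 37, -46, 29] -> [-27, 13, -17, 37, 15, 22, -37, 46, -29] -> [22, 46] -> [-198, -414] -> [198, 414]
  [-9, 3, -28, 27, 10, 14, 4, -29, 26, -1] -> [9, -3, 28, -27, -10, -14, -4, 29, -26, 1] -> [28, -10, -14, -4, -26] -> [-252, 90, 126, 36, 234] -> [252, -90, -126, -36, -234]
  [40, -40, 4] -> [-40, 40, -4] -> [-40, 40, -4] -> [360, -360, 36] -> [-360, 360, -36]
  [-11, 46, -50, 13, 7] -> [11, -46, 50, -13, -7] -> [-46, 50] -> [414, -450] -> [-414, 450]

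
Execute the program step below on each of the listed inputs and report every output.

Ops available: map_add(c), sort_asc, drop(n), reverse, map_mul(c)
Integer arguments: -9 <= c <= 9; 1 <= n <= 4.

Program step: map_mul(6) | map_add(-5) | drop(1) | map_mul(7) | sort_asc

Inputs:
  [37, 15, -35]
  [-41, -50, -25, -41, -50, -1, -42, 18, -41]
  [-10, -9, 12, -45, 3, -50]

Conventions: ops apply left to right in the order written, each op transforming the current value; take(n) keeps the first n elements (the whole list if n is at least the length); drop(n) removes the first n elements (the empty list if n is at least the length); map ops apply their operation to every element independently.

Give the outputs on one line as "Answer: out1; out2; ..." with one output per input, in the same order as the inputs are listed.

Execution, op by op:
  [37, 15, -35] -> [222, 90, -210] -> [217, 85, -215] -> [85, -215] -> [595, -1505] -> [-1505, 595]
  [-41, -50, -25, -41, -50, -1, -42, 18, -41] -> [-246, -300, -150, -246, -300, -6, -252, 108, -246] -> [-251, -305, -155, -251, -305, -11, -257, 103, -251] -> [-305, -155, -251, -305, -11, -257, 103, -251] -> [-2135, -1085, -1757, -2135, -77, -1799, 721, -1757] -> [-2135, -2135, -1799, -1757, -1757, -1085, -77, 721]
  [-10, -9, 12, -45, 3, -50] -> [-60, -54, 72, -270, 18, -300] -> [-65, -59, 67, -275, 13, -305] -> [-59, 67, -275, 13, -305] -> [-413, 469, -1925, 91, -2135] -> [-2135, -1925, -413, 91, 469]

[-1505, 595]; [-2135, -2135, -1799, -1757, -1757, -1085, -77, 721]; [-2135, -1925, -413, 91, 469]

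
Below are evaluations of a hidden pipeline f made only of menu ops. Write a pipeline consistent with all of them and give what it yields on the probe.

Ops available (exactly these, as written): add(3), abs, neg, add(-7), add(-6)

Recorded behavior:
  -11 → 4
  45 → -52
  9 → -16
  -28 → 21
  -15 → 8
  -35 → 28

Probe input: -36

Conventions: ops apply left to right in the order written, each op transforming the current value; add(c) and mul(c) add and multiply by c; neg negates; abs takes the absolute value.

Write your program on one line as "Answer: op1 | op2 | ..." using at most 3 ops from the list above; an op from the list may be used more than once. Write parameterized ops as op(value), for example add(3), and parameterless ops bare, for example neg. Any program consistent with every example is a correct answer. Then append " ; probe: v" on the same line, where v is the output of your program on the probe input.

neg | add(-7) ; probe: 29

Check, running the answer program on each example:
  -11 -> 11 -> 4
  45 -> -45 -> -52
  9 -> -9 -> -16
  -28 -> 28 -> 21
  -15 -> 15 -> 8
  -35 -> 35 -> 28
  probe: -36 -> 36 -> 29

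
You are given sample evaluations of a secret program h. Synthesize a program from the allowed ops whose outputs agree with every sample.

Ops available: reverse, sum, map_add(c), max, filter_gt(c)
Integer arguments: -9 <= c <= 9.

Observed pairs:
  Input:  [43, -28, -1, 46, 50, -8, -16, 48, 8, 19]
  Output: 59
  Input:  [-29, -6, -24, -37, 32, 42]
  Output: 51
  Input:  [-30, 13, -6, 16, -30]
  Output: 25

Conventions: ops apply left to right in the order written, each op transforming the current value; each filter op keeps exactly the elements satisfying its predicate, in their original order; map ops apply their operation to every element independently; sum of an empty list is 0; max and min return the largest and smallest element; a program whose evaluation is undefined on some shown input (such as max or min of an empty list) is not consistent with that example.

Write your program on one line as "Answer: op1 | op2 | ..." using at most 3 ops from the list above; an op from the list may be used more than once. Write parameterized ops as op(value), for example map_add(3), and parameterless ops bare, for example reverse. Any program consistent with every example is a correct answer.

map_add(4) | map_add(5) | max

Check, running the answer program on each example:
  [43, -28, -1, 46, 50, -8, -16, 48, 8, 19] -> [47, -24, 3, 50, 54, -4, -12, 52, 12, 23] -> [52, -19, 8, 55, 59, 1, -7, 57, 17, 28] -> 59
  [-29, -6, -24, -37, 32, 42] -> [-25, -2, -20, -33, 36, 46] -> [-20, 3, -15, -28, 41, 51] -> 51
  [-30, 13, -6, 16, -30] -> [-26, 17, -2, 20, -26] -> [-21, 22, 3, 25, -21] -> 25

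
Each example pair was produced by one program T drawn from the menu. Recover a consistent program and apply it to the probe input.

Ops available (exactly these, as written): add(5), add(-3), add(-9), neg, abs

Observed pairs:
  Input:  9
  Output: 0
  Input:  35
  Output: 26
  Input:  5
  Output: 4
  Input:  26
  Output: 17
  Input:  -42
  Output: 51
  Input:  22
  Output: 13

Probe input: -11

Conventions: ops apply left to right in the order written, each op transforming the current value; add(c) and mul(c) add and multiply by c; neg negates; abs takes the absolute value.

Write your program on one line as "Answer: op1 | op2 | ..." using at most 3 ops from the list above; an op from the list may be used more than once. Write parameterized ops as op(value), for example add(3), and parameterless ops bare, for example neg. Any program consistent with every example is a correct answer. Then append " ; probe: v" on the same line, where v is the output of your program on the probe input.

add(-9) | neg | abs ; probe: 20

Check, running the answer program on each example:
  9 -> 0 -> 0 -> 0
  35 -> 26 -> -26 -> 26
  5 -> -4 -> 4 -> 4
  26 -> 17 -> -17 -> 17
  -42 -> -51 -> 51 -> 51
  22 -> 13 -> -13 -> 13
  probe: -11 -> -20 -> 20 -> 20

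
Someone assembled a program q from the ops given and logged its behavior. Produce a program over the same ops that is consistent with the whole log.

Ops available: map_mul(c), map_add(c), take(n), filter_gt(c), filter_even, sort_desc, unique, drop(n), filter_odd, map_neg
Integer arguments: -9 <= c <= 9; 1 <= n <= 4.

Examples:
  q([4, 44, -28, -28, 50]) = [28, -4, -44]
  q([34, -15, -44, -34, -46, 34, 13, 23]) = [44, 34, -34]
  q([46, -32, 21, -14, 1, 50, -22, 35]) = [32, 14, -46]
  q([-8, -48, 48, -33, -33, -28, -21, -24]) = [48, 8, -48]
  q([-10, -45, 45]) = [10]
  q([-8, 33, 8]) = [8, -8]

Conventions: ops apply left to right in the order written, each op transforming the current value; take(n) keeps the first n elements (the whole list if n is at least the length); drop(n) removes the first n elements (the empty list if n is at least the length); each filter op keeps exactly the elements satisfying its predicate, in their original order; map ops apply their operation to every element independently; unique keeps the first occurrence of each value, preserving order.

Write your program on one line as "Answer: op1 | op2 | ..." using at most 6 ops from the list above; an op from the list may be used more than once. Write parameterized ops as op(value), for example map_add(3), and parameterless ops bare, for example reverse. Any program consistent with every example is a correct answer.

filter_even | take(3) | sort_desc | map_neg | sort_desc

Check, running the answer program on each example:
  [4, 44, -28, -28, 50] -> [4, 44, -28, -28, 50] -> [4, 44, -28] -> [44, 4, -28] -> [-44, -4, 28] -> [28, -4, -44]
  [34, -15, -44, -34, -46, 34, 13, 23] -> [34, -44, -34, -46, 34] -> [34, -44, -34] -> [34, -34, -44] -> [-34, 34, 44] -> [44, 34, -34]
  [46, -32, 21, -14, 1, 50, -22, 35] -> [46, -32, -14, 50, -22] -> [46, -32, -14] -> [46, -14, -32] -> [-46, 14, 32] -> [32, 14, -46]
  [-8, -48, 48, -33, -33, -28, -21, -24] -> [-8, -48, 48, -28, -24] -> [-8, -48, 48] -> [48, -8, -48] -> [-48, 8, 48] -> [48, 8, -48]
  [-10, -45, 45] -> [-10] -> [-10] -> [-10] -> [10] -> [10]
  [-8, 33, 8] -> [-8, 8] -> [-8, 8] -> [8, -8] -> [-8, 8] -> [8, -8]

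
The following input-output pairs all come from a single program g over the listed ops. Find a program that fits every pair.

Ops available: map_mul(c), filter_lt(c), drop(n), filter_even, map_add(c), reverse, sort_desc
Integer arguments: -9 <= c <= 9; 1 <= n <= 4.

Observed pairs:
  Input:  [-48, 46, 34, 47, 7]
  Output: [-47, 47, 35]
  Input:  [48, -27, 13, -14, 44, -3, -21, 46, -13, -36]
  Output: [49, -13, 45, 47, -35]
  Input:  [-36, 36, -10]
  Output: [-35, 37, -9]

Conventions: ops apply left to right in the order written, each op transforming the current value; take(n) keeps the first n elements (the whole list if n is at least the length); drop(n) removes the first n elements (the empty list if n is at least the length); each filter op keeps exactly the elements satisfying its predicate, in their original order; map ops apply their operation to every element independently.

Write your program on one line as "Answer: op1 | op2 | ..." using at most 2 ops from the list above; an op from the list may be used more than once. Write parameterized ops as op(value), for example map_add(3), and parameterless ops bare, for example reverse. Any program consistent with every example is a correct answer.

filter_even | map_add(1)

Check, running the answer program on each example:
  [-48, 46, 34, 47, 7] -> [-48, 46, 34] -> [-47, 47, 35]
  [48, -27, 13, -14, 44, -3, -21, 46, -13, -36] -> [48, -14, 44, 46, -36] -> [49, -13, 45, 47, -35]
  [-36, 36, -10] -> [-36, 36, -10] -> [-35, 37, -9]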